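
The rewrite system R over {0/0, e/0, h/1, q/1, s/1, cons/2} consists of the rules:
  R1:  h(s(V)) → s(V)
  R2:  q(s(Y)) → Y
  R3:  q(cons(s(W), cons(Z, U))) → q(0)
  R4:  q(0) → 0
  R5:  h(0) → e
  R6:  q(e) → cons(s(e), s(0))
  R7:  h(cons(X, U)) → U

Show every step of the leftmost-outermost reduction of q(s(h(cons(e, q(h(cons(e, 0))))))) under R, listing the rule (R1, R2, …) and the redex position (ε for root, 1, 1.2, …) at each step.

1. q(s(h(cons(e, q(h(cons(e, 0)))))))  →  h(cons(e, q(h(cons(e, 0)))))   [R2 at ε]
2. h(cons(e, q(h(cons(e, 0)))))  →  q(h(cons(e, 0)))   [R7 at ε]
3. q(h(cons(e, 0)))  →  q(0)   [R7 at 1]
4. q(0)  →  0   [R4 at ε]

0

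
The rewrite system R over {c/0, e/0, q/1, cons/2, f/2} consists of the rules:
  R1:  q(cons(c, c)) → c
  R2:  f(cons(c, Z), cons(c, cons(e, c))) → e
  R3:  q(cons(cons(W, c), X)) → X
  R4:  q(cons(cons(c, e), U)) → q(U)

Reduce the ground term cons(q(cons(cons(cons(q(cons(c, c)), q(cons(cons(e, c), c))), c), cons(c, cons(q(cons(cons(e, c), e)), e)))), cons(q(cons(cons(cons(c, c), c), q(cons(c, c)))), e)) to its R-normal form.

1. cons(q(cons(cons(cons(q(cons(c, c)), q(cons(cons(e, c), c))), c), cons(c, cons(q(cons(cons(e, c), e)), e)))), cons(q(cons(cons(cons(c, c), c), q(cons(c, c)))), e))  →  cons(cons(c, cons(q(cons(cons(e, c), e)), e)), cons(q(cons(cons(cons(c, c), c), q(cons(c, c)))), e))   [R3 at 1]
2. cons(cons(c, cons(q(cons(cons(e, c), e)), e)), cons(q(cons(cons(cons(c, c), c), q(cons(c, c)))), e))  →  cons(cons(c, cons(e, e)), cons(q(cons(cons(cons(c, c), c), q(cons(c, c)))), e))   [R3 at 1.2.1]
3. cons(cons(c, cons(e, e)), cons(q(cons(cons(cons(c, c), c), q(cons(c, c)))), e))  →  cons(cons(c, cons(e, e)), cons(q(cons(c, c)), e))   [R3 at 2.1]
4. cons(cons(c, cons(e, e)), cons(q(cons(c, c)), e))  →  cons(cons(c, cons(e, e)), cons(c, e))   [R1 at 2.1]

cons(cons(c, cons(e, e)), cons(c, e))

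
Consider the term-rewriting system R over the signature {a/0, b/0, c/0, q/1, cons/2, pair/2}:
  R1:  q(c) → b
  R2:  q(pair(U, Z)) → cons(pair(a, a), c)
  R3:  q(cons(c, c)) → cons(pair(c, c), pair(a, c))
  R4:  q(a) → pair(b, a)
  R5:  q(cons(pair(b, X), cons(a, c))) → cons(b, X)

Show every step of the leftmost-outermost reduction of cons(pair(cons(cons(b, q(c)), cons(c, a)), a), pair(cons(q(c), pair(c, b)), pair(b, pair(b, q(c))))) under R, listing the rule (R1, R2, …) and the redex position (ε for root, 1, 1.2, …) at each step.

1. cons(pair(cons(cons(b, q(c)), cons(c, a)), a), pair(cons(q(c), pair(c, b)), pair(b, pair(b, q(c)))))  →  cons(pair(cons(cons(b, b), cons(c, a)), a), pair(cons(q(c), pair(c, b)), pair(b, pair(b, q(c)))))   [R1 at 1.1.1.2]
2. cons(pair(cons(cons(b, b), cons(c, a)), a), pair(cons(q(c), pair(c, b)), pair(b, pair(b, q(c)))))  →  cons(pair(cons(cons(b, b), cons(c, a)), a), pair(cons(b, pair(c, b)), pair(b, pair(b, q(c)))))   [R1 at 2.1.1]
3. cons(pair(cons(cons(b, b), cons(c, a)), a), pair(cons(b, pair(c, b)), pair(b, pair(b, q(c)))))  →  cons(pair(cons(cons(b, b), cons(c, a)), a), pair(cons(b, pair(c, b)), pair(b, pair(b, b))))   [R1 at 2.2.2.2]

cons(pair(cons(cons(b, b), cons(c, a)), a), pair(cons(b, pair(c, b)), pair(b, pair(b, b))))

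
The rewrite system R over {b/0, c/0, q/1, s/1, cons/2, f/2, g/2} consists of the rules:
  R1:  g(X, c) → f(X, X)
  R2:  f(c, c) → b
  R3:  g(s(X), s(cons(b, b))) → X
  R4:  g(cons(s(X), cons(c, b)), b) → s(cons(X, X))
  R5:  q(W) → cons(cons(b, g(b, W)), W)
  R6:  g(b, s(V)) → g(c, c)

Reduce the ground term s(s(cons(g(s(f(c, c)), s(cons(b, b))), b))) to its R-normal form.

1. s(s(cons(g(s(f(c, c)), s(cons(b, b))), b)))  →  s(s(cons(f(c, c), b)))   [R3 at 1.1.1]
2. s(s(cons(f(c, c), b)))  →  s(s(cons(b, b)))   [R2 at 1.1.1]

s(s(cons(b, b)))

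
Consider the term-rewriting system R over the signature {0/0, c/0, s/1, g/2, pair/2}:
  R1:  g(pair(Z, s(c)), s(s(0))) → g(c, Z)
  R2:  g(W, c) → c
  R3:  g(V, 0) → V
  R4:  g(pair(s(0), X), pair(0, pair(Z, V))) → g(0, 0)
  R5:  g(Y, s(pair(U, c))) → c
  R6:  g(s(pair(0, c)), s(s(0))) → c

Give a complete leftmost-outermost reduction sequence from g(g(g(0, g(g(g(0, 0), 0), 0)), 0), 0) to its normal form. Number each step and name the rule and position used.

1. g(g(g(0, g(g(g(0, 0), 0), 0)), 0), 0)  →  g(g(0, g(g(g(0, 0), 0), 0)), 0)   [R3 at ε]
2. g(g(0, g(g(g(0, 0), 0), 0)), 0)  →  g(0, g(g(g(0, 0), 0), 0))   [R3 at ε]
3. g(0, g(g(g(0, 0), 0), 0))  →  g(0, g(g(0, 0), 0))   [R3 at 2]
4. g(0, g(g(0, 0), 0))  →  g(0, g(0, 0))   [R3 at 2]
5. g(0, g(0, 0))  →  g(0, 0)   [R3 at 2]
6. g(0, 0)  →  0   [R3 at ε]

0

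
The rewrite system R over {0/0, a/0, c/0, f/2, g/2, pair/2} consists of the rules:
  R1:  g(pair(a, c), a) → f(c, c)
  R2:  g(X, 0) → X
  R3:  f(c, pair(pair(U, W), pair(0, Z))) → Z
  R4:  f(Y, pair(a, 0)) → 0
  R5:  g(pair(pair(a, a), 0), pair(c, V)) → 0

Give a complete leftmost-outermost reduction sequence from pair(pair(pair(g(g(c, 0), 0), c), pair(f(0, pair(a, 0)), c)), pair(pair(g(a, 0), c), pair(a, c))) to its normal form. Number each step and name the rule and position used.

pair(pair(pair(c, c), pair(0, c)), pair(pair(a, c), pair(a, c)))

1. pair(pair(pair(g(g(c, 0), 0), c), pair(f(0, pair(a, 0)), c)), pair(pair(g(a, 0), c), pair(a, c)))  →  pair(pair(pair(g(c, 0), c), pair(f(0, pair(a, 0)), c)), pair(pair(g(a, 0), c), pair(a, c)))   [R2 at 1.1.1]
2. pair(pair(pair(g(c, 0), c), pair(f(0, pair(a, 0)), c)), pair(pair(g(a, 0), c), pair(a, c)))  →  pair(pair(pair(c, c), pair(f(0, pair(a, 0)), c)), pair(pair(g(a, 0), c), pair(a, c)))   [R2 at 1.1.1]
3. pair(pair(pair(c, c), pair(f(0, pair(a, 0)), c)), pair(pair(g(a, 0), c), pair(a, c)))  →  pair(pair(pair(c, c), pair(0, c)), pair(pair(g(a, 0), c), pair(a, c)))   [R4 at 1.2.1]
4. pair(pair(pair(c, c), pair(0, c)), pair(pair(g(a, 0), c), pair(a, c)))  →  pair(pair(pair(c, c), pair(0, c)), pair(pair(a, c), pair(a, c)))   [R2 at 2.1.1]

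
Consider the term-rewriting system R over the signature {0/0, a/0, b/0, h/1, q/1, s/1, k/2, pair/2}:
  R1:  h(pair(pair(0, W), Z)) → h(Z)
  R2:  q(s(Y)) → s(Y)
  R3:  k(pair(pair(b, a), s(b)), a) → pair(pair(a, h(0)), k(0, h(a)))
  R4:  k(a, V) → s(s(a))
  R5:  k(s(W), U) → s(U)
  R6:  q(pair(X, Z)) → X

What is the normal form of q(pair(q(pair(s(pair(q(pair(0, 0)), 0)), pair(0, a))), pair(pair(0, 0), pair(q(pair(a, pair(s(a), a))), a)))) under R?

1. q(pair(q(pair(s(pair(q(pair(0, 0)), 0)), pair(0, a))), pair(pair(0, 0), pair(q(pair(a, pair(s(a), a))), a))))  →  q(pair(s(pair(q(pair(0, 0)), 0)), pair(0, a)))   [R6 at ε]
2. q(pair(s(pair(q(pair(0, 0)), 0)), pair(0, a)))  →  s(pair(q(pair(0, 0)), 0))   [R6 at ε]
3. s(pair(q(pair(0, 0)), 0))  →  s(pair(0, 0))   [R6 at 1.1]

s(pair(0, 0))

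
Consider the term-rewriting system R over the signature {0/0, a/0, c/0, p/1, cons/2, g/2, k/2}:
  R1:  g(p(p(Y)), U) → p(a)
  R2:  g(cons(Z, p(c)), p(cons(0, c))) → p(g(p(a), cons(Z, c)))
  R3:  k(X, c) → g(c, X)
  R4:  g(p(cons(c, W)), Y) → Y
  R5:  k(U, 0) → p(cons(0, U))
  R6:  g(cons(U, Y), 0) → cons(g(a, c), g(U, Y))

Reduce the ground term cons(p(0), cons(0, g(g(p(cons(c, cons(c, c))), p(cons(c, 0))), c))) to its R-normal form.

1. cons(p(0), cons(0, g(g(p(cons(c, cons(c, c))), p(cons(c, 0))), c)))  →  cons(p(0), cons(0, g(p(cons(c, 0)), c)))   [R4 at 2.2.1]
2. cons(p(0), cons(0, g(p(cons(c, 0)), c)))  →  cons(p(0), cons(0, c))   [R4 at 2.2]

cons(p(0), cons(0, c))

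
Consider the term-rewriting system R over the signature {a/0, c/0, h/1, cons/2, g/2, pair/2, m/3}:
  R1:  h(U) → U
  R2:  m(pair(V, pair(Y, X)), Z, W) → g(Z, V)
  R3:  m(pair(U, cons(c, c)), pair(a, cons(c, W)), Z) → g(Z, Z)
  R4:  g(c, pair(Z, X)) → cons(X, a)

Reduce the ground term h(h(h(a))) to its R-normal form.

1. h(h(h(a)))  →  h(h(a))   [R1 at ε]
2. h(h(a))  →  h(a)   [R1 at ε]
3. h(a)  →  a   [R1 at ε]

a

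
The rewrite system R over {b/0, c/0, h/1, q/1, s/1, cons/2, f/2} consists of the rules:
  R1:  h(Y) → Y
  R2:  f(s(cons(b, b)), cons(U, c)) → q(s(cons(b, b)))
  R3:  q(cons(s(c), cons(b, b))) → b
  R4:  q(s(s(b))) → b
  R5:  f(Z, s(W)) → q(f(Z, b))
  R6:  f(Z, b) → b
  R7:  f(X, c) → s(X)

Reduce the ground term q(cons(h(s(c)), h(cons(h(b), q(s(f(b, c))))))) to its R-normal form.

1. q(cons(h(s(c)), h(cons(h(b), q(s(f(b, c)))))))  →  q(cons(s(c), h(cons(h(b), q(s(f(b, c)))))))   [R1 at 1.1]
2. q(cons(s(c), h(cons(h(b), q(s(f(b, c)))))))  →  q(cons(s(c), cons(h(b), q(s(f(b, c))))))   [R1 at 1.2]
3. q(cons(s(c), cons(h(b), q(s(f(b, c))))))  →  q(cons(s(c), cons(b, q(s(f(b, c))))))   [R1 at 1.2.1]
4. q(cons(s(c), cons(b, q(s(f(b, c))))))  →  q(cons(s(c), cons(b, q(s(s(b))))))   [R7 at 1.2.2.1.1]
5. q(cons(s(c), cons(b, q(s(s(b))))))  →  q(cons(s(c), cons(b, b)))   [R4 at 1.2.2]
6. q(cons(s(c), cons(b, b)))  →  b   [R3 at ε]

b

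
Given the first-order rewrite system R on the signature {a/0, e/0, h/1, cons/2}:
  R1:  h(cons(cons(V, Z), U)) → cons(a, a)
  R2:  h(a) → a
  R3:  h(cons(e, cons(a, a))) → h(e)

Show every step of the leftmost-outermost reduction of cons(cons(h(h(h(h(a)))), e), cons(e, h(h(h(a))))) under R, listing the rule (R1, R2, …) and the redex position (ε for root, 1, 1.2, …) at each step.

1. cons(cons(h(h(h(h(a)))), e), cons(e, h(h(h(a)))))  →  cons(cons(h(h(h(a))), e), cons(e, h(h(h(a)))))   [R2 at 1.1.1.1.1]
2. cons(cons(h(h(h(a))), e), cons(e, h(h(h(a)))))  →  cons(cons(h(h(a)), e), cons(e, h(h(h(a)))))   [R2 at 1.1.1.1]
3. cons(cons(h(h(a)), e), cons(e, h(h(h(a)))))  →  cons(cons(h(a), e), cons(e, h(h(h(a)))))   [R2 at 1.1.1]
4. cons(cons(h(a), e), cons(e, h(h(h(a)))))  →  cons(cons(a, e), cons(e, h(h(h(a)))))   [R2 at 1.1]
5. cons(cons(a, e), cons(e, h(h(h(a)))))  →  cons(cons(a, e), cons(e, h(h(a))))   [R2 at 2.2.1.1]
6. cons(cons(a, e), cons(e, h(h(a))))  →  cons(cons(a, e), cons(e, h(a)))   [R2 at 2.2.1]
7. cons(cons(a, e), cons(e, h(a)))  →  cons(cons(a, e), cons(e, a))   [R2 at 2.2]

cons(cons(a, e), cons(e, a))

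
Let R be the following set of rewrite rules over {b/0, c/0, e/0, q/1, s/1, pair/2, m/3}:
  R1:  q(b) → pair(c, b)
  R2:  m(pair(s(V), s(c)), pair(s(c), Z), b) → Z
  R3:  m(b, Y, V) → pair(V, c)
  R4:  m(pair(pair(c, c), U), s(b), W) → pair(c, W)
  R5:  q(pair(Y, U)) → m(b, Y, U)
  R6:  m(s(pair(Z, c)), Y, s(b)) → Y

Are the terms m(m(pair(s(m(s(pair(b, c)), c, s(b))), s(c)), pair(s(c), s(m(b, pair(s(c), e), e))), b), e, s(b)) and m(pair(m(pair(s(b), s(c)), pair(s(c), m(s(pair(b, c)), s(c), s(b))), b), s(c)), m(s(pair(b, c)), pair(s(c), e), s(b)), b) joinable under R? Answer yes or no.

Reduce t₁ = m(m(pair(s(m(s(pair(b, c)), c, s(b))), s(c)), pair(s(c), s(m(b, pair(s(c), e), e))), b), e, s(b)):
1. m(m(pair(s(m(s(pair(b, c)), c, s(b))), s(c)), pair(s(c), s(m(b, pair(s(c), e), e))), b), e, s(b))  →  m(s(m(b, pair(s(c), e), e)), e, s(b))   [R2 at 1]
2. m(s(m(b, pair(s(c), e), e)), e, s(b))  →  m(s(pair(e, c)), e, s(b))   [R3 at 1.1]
3. m(s(pair(e, c)), e, s(b))  →  e   [R6 at ε]

Reduce t₂ = m(pair(m(pair(s(b), s(c)), pair(s(c), m(s(pair(b, c)), s(c), s(b))), b), s(c)), m(s(pair(b, c)), pair(s(c), e), s(b)), b):
1. m(pair(m(pair(s(b), s(c)), pair(s(c), m(s(pair(b, c)), s(c), s(b))), b), s(c)), m(s(pair(b, c)), pair(s(c), e), s(b)), b)  →  m(pair(m(s(pair(b, c)), s(c), s(b)), s(c)), m(s(pair(b, c)), pair(s(c), e), s(b)), b)   [R2 at 1.1]
2. m(pair(m(s(pair(b, c)), s(c), s(b)), s(c)), m(s(pair(b, c)), pair(s(c), e), s(b)), b)  →  m(pair(s(c), s(c)), m(s(pair(b, c)), pair(s(c), e), s(b)), b)   [R6 at 1.1]
3. m(pair(s(c), s(c)), m(s(pair(b, c)), pair(s(c), e), s(b)), b)  →  m(pair(s(c), s(c)), pair(s(c), e), b)   [R6 at 2]
4. m(pair(s(c), s(c)), pair(s(c), e), b)  →  e   [R2 at ε]

yes — NF(t₁) = e, NF(t₂) = e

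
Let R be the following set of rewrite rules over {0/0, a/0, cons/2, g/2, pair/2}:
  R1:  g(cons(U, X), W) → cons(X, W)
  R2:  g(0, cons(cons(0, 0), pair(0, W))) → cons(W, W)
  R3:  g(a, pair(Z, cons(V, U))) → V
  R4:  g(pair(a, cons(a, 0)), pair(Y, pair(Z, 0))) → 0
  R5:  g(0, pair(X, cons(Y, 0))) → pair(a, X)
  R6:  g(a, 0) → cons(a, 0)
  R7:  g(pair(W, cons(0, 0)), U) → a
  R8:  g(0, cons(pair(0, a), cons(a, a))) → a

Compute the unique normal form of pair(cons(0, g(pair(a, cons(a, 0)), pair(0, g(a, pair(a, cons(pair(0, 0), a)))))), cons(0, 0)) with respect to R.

1. pair(cons(0, g(pair(a, cons(a, 0)), pair(0, g(a, pair(a, cons(pair(0, 0), a)))))), cons(0, 0))  →  pair(cons(0, g(pair(a, cons(a, 0)), pair(0, pair(0, 0)))), cons(0, 0))   [R3 at 1.2.2.2]
2. pair(cons(0, g(pair(a, cons(a, 0)), pair(0, pair(0, 0)))), cons(0, 0))  →  pair(cons(0, 0), cons(0, 0))   [R4 at 1.2]

pair(cons(0, 0), cons(0, 0))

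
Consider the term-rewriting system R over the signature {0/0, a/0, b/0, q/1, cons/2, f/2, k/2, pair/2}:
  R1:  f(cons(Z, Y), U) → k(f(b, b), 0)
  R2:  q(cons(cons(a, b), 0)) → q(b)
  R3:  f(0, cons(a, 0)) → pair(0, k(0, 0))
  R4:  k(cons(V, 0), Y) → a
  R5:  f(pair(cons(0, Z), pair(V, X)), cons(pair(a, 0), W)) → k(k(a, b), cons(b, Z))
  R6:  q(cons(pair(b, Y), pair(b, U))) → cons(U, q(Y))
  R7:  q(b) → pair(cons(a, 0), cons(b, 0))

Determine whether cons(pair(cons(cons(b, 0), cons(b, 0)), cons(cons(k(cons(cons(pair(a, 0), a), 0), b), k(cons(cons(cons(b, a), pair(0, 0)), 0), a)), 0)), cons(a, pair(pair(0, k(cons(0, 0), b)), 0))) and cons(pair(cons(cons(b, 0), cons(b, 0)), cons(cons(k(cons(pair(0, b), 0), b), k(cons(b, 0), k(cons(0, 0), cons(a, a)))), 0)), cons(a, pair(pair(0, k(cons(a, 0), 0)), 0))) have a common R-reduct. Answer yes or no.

Reduce t₁ = cons(pair(cons(cons(b, 0), cons(b, 0)), cons(cons(k(cons(cons(pair(a, 0), a), 0), b), k(cons(cons(cons(b, a), pair(0, 0)), 0), a)), 0)), cons(a, pair(pair(0, k(cons(0, 0), b)), 0))):
1. cons(pair(cons(cons(b, 0), cons(b, 0)), cons(cons(k(cons(cons(pair(a, 0), a), 0), b), k(cons(cons(cons(b, a), pair(0, 0)), 0), a)), 0)), cons(a, pair(pair(0, k(cons(0, 0), b)), 0)))  →  cons(pair(cons(cons(b, 0), cons(b, 0)), cons(cons(a, k(cons(cons(cons(b, a), pair(0, 0)), 0), a)), 0)), cons(a, pair(pair(0, k(cons(0, 0), b)), 0)))   [R4 at 1.2.1.1]
2. cons(pair(cons(cons(b, 0), cons(b, 0)), cons(cons(a, k(cons(cons(cons(b, a), pair(0, 0)), 0), a)), 0)), cons(a, pair(pair(0, k(cons(0, 0), b)), 0)))  →  cons(pair(cons(cons(b, 0), cons(b, 0)), cons(cons(a, a), 0)), cons(a, pair(pair(0, k(cons(0, 0), b)), 0)))   [R4 at 1.2.1.2]
3. cons(pair(cons(cons(b, 0), cons(b, 0)), cons(cons(a, a), 0)), cons(a, pair(pair(0, k(cons(0, 0), b)), 0)))  →  cons(pair(cons(cons(b, 0), cons(b, 0)), cons(cons(a, a), 0)), cons(a, pair(pair(0, a), 0)))   [R4 at 2.2.1.2]

Reduce t₂ = cons(pair(cons(cons(b, 0), cons(b, 0)), cons(cons(k(cons(pair(0, b), 0), b), k(cons(b, 0), k(cons(0, 0), cons(a, a)))), 0)), cons(a, pair(pair(0, k(cons(a, 0), 0)), 0))):
1. cons(pair(cons(cons(b, 0), cons(b, 0)), cons(cons(k(cons(pair(0, b), 0), b), k(cons(b, 0), k(cons(0, 0), cons(a, a)))), 0)), cons(a, pair(pair(0, k(cons(a, 0), 0)), 0)))  →  cons(pair(cons(cons(b, 0), cons(b, 0)), cons(cons(a, k(cons(b, 0), k(cons(0, 0), cons(a, a)))), 0)), cons(a, pair(pair(0, k(cons(a, 0), 0)), 0)))   [R4 at 1.2.1.1]
2. cons(pair(cons(cons(b, 0), cons(b, 0)), cons(cons(a, k(cons(b, 0), k(cons(0, 0), cons(a, a)))), 0)), cons(a, pair(pair(0, k(cons(a, 0), 0)), 0)))  →  cons(pair(cons(cons(b, 0), cons(b, 0)), cons(cons(a, a), 0)), cons(a, pair(pair(0, k(cons(a, 0), 0)), 0)))   [R4 at 1.2.1.2]
3. cons(pair(cons(cons(b, 0), cons(b, 0)), cons(cons(a, a), 0)), cons(a, pair(pair(0, k(cons(a, 0), 0)), 0)))  →  cons(pair(cons(cons(b, 0), cons(b, 0)), cons(cons(a, a), 0)), cons(a, pair(pair(0, a), 0)))   [R4 at 2.2.1.2]

yes — NF(t₁) = cons(pair(cons(cons(b, 0), cons(b, 0)), cons(cons(a, a), 0)), cons(a, pair(pair(0, a), 0))), NF(t₂) = cons(pair(cons(cons(b, 0), cons(b, 0)), cons(cons(a, a), 0)), cons(a, pair(pair(0, a), 0)))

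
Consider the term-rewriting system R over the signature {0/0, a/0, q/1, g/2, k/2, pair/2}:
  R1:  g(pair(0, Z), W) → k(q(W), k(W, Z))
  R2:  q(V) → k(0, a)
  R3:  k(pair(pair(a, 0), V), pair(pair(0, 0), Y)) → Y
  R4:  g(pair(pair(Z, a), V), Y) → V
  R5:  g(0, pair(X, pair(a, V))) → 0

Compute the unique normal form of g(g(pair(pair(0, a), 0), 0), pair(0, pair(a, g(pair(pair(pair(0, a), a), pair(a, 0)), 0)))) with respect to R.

0

1. g(g(pair(pair(0, a), 0), 0), pair(0, pair(a, g(pair(pair(pair(0, a), a), pair(a, 0)), 0))))  →  g(0, pair(0, pair(a, g(pair(pair(pair(0, a), a), pair(a, 0)), 0))))   [R4 at 1]
2. g(0, pair(0, pair(a, g(pair(pair(pair(0, a), a), pair(a, 0)), 0))))  →  0   [R5 at ε]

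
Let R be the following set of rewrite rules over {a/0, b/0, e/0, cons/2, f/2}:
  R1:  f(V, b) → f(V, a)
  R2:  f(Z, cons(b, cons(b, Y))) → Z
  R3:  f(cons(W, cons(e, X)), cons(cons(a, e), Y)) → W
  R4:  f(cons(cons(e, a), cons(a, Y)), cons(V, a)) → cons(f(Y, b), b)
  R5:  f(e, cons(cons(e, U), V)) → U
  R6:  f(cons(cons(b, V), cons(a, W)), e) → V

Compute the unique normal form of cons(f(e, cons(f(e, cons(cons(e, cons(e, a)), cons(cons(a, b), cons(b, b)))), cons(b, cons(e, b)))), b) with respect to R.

1. cons(f(e, cons(f(e, cons(cons(e, cons(e, a)), cons(cons(a, b), cons(b, b)))), cons(b, cons(e, b)))), b)  →  cons(f(e, cons(cons(e, a), cons(b, cons(e, b)))), b)   [R5 at 1.2.1]
2. cons(f(e, cons(cons(e, a), cons(b, cons(e, b)))), b)  →  cons(a, b)   [R5 at 1]

cons(a, b)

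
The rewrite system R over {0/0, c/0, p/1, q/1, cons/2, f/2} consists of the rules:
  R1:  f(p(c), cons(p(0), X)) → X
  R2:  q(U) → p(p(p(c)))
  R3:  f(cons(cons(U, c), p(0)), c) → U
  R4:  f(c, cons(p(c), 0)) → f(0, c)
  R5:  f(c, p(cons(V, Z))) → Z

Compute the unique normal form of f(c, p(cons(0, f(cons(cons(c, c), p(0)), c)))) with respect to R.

c

1. f(c, p(cons(0, f(cons(cons(c, c), p(0)), c))))  →  f(cons(cons(c, c), p(0)), c)   [R5 at ε]
2. f(cons(cons(c, c), p(0)), c)  →  c   [R3 at ε]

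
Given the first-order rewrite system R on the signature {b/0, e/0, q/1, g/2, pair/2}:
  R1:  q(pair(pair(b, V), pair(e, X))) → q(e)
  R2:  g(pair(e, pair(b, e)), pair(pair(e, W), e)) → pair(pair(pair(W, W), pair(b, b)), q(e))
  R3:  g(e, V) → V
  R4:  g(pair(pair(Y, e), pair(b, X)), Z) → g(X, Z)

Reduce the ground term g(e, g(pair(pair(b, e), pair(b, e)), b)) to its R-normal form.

1. g(e, g(pair(pair(b, e), pair(b, e)), b))  →  g(pair(pair(b, e), pair(b, e)), b)   [R3 at ε]
2. g(pair(pair(b, e), pair(b, e)), b)  →  g(e, b)   [R4 at ε]
3. g(e, b)  →  b   [R3 at ε]

b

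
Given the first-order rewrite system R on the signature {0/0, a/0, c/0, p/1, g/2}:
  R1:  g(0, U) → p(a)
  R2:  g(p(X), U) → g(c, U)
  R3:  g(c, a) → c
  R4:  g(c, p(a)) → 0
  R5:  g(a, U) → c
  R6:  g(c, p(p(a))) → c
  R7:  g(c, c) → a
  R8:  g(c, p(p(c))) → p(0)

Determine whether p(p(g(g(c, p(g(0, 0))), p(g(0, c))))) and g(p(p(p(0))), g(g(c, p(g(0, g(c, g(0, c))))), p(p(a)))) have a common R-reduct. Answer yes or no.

no — NF(t₁) = p(p(c)), NF(t₂) = a

Reduce t₁ = p(p(g(g(c, p(g(0, 0))), p(g(0, c))))):
1. p(p(g(g(c, p(g(0, 0))), p(g(0, c)))))  →  p(p(g(g(c, p(p(a))), p(g(0, c)))))   [R1 at 1.1.1.2.1]
2. p(p(g(g(c, p(p(a))), p(g(0, c)))))  →  p(p(g(c, p(g(0, c)))))   [R6 at 1.1.1]
3. p(p(g(c, p(g(0, c)))))  →  p(p(g(c, p(p(a)))))   [R1 at 1.1.2.1]
4. p(p(g(c, p(p(a)))))  →  p(p(c))   [R6 at 1.1]

Reduce t₂ = g(p(p(p(0))), g(g(c, p(g(0, g(c, g(0, c))))), p(p(a)))):
1. g(p(p(p(0))), g(g(c, p(g(0, g(c, g(0, c))))), p(p(a))))  →  g(c, g(g(c, p(g(0, g(c, g(0, c))))), p(p(a))))   [R2 at ε]
2. g(c, g(g(c, p(g(0, g(c, g(0, c))))), p(p(a))))  →  g(c, g(g(c, p(p(a))), p(p(a))))   [R1 at 2.1.2.1]
3. g(c, g(g(c, p(p(a))), p(p(a))))  →  g(c, g(c, p(p(a))))   [R6 at 2.1]
4. g(c, g(c, p(p(a))))  →  g(c, c)   [R6 at 2]
5. g(c, c)  →  a   [R7 at ε]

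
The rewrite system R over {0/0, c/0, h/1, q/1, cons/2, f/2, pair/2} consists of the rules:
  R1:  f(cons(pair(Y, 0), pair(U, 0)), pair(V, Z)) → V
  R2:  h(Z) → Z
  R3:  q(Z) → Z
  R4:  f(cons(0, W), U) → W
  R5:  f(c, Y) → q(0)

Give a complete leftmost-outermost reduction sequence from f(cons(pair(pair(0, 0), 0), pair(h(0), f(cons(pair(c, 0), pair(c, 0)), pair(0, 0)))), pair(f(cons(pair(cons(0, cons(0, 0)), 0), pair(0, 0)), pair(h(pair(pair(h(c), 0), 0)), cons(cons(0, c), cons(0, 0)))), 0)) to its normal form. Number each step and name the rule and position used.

pair(pair(c, 0), 0)

1. f(cons(pair(pair(0, 0), 0), pair(h(0), f(cons(pair(c, 0), pair(c, 0)), pair(0, 0)))), pair(f(cons(pair(cons(0, cons(0, 0)), 0), pair(0, 0)), pair(h(pair(pair(h(c), 0), 0)), cons(cons(0, c), cons(0, 0)))), 0))  →  f(cons(pair(pair(0, 0), 0), pair(0, f(cons(pair(c, 0), pair(c, 0)), pair(0, 0)))), pair(f(cons(pair(cons(0, cons(0, 0)), 0), pair(0, 0)), pair(h(pair(pair(h(c), 0), 0)), cons(cons(0, c), cons(0, 0)))), 0))   [R2 at 1.2.1]
2. f(cons(pair(pair(0, 0), 0), pair(0, f(cons(pair(c, 0), pair(c, 0)), pair(0, 0)))), pair(f(cons(pair(cons(0, cons(0, 0)), 0), pair(0, 0)), pair(h(pair(pair(h(c), 0), 0)), cons(cons(0, c), cons(0, 0)))), 0))  →  f(cons(pair(pair(0, 0), 0), pair(0, 0)), pair(f(cons(pair(cons(0, cons(0, 0)), 0), pair(0, 0)), pair(h(pair(pair(h(c), 0), 0)), cons(cons(0, c), cons(0, 0)))), 0))   [R1 at 1.2.2]
3. f(cons(pair(pair(0, 0), 0), pair(0, 0)), pair(f(cons(pair(cons(0, cons(0, 0)), 0), pair(0, 0)), pair(h(pair(pair(h(c), 0), 0)), cons(cons(0, c), cons(0, 0)))), 0))  →  f(cons(pair(cons(0, cons(0, 0)), 0), pair(0, 0)), pair(h(pair(pair(h(c), 0), 0)), cons(cons(0, c), cons(0, 0))))   [R1 at ε]
4. f(cons(pair(cons(0, cons(0, 0)), 0), pair(0, 0)), pair(h(pair(pair(h(c), 0), 0)), cons(cons(0, c), cons(0, 0))))  →  h(pair(pair(h(c), 0), 0))   [R1 at ε]
5. h(pair(pair(h(c), 0), 0))  →  pair(pair(h(c), 0), 0)   [R2 at ε]
6. pair(pair(h(c), 0), 0)  →  pair(pair(c, 0), 0)   [R2 at 1.1]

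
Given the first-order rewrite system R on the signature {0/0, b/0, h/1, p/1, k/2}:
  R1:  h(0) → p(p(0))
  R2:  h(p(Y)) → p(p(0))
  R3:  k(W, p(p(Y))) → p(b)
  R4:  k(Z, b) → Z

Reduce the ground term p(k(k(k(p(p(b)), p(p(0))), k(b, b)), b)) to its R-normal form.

p(p(b))

1. p(k(k(k(p(p(b)), p(p(0))), k(b, b)), b))  →  p(k(k(p(p(b)), p(p(0))), k(b, b)))   [R4 at 1]
2. p(k(k(p(p(b)), p(p(0))), k(b, b)))  →  p(k(p(b), k(b, b)))   [R3 at 1.1]
3. p(k(p(b), k(b, b)))  →  p(k(p(b), b))   [R4 at 1.2]
4. p(k(p(b), b))  →  p(p(b))   [R4 at 1]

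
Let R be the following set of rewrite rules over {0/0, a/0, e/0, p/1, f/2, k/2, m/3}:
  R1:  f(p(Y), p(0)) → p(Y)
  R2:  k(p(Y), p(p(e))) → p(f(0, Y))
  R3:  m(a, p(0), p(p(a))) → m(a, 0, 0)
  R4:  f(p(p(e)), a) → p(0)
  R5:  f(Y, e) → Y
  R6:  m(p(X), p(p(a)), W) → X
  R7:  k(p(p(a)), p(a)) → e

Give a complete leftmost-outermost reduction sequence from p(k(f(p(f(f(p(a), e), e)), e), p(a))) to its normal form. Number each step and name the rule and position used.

1. p(k(f(p(f(f(p(a), e), e)), e), p(a)))  →  p(k(p(f(f(p(a), e), e)), p(a)))   [R5 at 1.1]
2. p(k(p(f(f(p(a), e), e)), p(a)))  →  p(k(p(f(p(a), e)), p(a)))   [R5 at 1.1.1]
3. p(k(p(f(p(a), e)), p(a)))  →  p(k(p(p(a)), p(a)))   [R5 at 1.1.1]
4. p(k(p(p(a)), p(a)))  →  p(e)   [R7 at 1]

p(e)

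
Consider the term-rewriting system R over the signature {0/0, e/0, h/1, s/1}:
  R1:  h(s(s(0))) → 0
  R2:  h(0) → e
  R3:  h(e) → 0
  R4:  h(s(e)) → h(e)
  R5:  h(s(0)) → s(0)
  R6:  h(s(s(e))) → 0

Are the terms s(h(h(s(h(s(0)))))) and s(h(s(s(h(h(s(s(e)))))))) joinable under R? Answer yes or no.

Reduce t₁ = s(h(h(s(h(s(0)))))):
1. s(h(h(s(h(s(0))))))  →  s(h(h(s(s(0)))))   [R5 at 1.1.1.1]
2. s(h(h(s(s(0)))))  →  s(h(0))   [R1 at 1.1]
3. s(h(0))  →  s(e)   [R2 at 1]

Reduce t₂ = s(h(s(s(h(h(s(s(e)))))))):
1. s(h(s(s(h(h(s(s(e))))))))  →  s(h(s(s(h(0)))))   [R6 at 1.1.1.1.1]
2. s(h(s(s(h(0)))))  →  s(h(s(s(e))))   [R2 at 1.1.1.1]
3. s(h(s(s(e))))  →  s(0)   [R6 at 1]

no — NF(t₁) = s(e), NF(t₂) = s(0)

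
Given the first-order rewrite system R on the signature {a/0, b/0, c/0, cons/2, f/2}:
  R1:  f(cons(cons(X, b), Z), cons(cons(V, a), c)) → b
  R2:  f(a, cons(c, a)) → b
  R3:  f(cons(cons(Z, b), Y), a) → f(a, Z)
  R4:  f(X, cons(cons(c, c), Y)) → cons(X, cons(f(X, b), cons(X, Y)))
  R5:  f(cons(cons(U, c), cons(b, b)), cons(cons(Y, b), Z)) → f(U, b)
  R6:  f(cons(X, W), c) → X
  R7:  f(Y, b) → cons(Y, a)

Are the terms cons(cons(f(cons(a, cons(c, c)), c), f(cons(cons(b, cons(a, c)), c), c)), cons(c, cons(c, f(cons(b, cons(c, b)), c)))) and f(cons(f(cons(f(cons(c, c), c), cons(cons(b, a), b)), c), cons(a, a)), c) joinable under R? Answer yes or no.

no — NF(t₁) = cons(cons(a, cons(b, cons(a, c))), cons(c, cons(c, b))), NF(t₂) = c

Reduce t₁ = cons(cons(f(cons(a, cons(c, c)), c), f(cons(cons(b, cons(a, c)), c), c)), cons(c, cons(c, f(cons(b, cons(c, b)), c)))):
1. cons(cons(f(cons(a, cons(c, c)), c), f(cons(cons(b, cons(a, c)), c), c)), cons(c, cons(c, f(cons(b, cons(c, b)), c))))  →  cons(cons(a, f(cons(cons(b, cons(a, c)), c), c)), cons(c, cons(c, f(cons(b, cons(c, b)), c))))   [R6 at 1.1]
2. cons(cons(a, f(cons(cons(b, cons(a, c)), c), c)), cons(c, cons(c, f(cons(b, cons(c, b)), c))))  →  cons(cons(a, cons(b, cons(a, c))), cons(c, cons(c, f(cons(b, cons(c, b)), c))))   [R6 at 1.2]
3. cons(cons(a, cons(b, cons(a, c))), cons(c, cons(c, f(cons(b, cons(c, b)), c))))  →  cons(cons(a, cons(b, cons(a, c))), cons(c, cons(c, b)))   [R6 at 2.2.2]

Reduce t₂ = f(cons(f(cons(f(cons(c, c), c), cons(cons(b, a), b)), c), cons(a, a)), c):
1. f(cons(f(cons(f(cons(c, c), c), cons(cons(b, a), b)), c), cons(a, a)), c)  →  f(cons(f(cons(c, c), c), cons(cons(b, a), b)), c)   [R6 at ε]
2. f(cons(f(cons(c, c), c), cons(cons(b, a), b)), c)  →  f(cons(c, c), c)   [R6 at ε]
3. f(cons(c, c), c)  →  c   [R6 at ε]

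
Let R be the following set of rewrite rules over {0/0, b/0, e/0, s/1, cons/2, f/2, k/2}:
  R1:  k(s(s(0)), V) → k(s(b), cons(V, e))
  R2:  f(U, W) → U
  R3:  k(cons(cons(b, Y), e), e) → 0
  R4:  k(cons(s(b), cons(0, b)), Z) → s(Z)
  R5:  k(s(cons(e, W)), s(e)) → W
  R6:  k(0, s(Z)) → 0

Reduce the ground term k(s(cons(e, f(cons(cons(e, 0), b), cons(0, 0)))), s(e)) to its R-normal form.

cons(cons(e, 0), b)

1. k(s(cons(e, f(cons(cons(e, 0), b), cons(0, 0)))), s(e))  →  f(cons(cons(e, 0), b), cons(0, 0))   [R5 at ε]
2. f(cons(cons(e, 0), b), cons(0, 0))  →  cons(cons(e, 0), b)   [R2 at ε]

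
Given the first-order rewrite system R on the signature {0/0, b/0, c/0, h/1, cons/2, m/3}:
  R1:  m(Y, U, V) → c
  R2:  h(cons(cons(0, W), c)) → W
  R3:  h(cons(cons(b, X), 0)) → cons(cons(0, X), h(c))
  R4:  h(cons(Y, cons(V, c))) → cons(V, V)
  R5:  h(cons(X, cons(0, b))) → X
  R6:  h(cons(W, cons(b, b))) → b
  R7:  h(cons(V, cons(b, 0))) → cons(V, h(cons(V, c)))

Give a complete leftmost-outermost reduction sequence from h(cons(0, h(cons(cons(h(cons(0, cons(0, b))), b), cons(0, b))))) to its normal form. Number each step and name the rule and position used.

1. h(cons(0, h(cons(cons(h(cons(0, cons(0, b))), b), cons(0, b)))))  →  h(cons(0, cons(h(cons(0, cons(0, b))), b)))   [R5 at 1.2]
2. h(cons(0, cons(h(cons(0, cons(0, b))), b)))  →  h(cons(0, cons(0, b)))   [R5 at 1.2.1]
3. h(cons(0, cons(0, b)))  →  0   [R5 at ε]

0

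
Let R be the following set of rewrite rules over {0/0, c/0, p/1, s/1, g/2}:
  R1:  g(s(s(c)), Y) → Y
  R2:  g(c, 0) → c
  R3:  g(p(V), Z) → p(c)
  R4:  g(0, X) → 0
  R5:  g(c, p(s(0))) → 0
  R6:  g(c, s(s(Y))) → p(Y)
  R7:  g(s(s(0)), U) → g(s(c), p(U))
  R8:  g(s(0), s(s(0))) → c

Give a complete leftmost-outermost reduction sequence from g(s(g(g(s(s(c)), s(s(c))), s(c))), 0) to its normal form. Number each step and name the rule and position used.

1. g(s(g(g(s(s(c)), s(s(c))), s(c))), 0)  →  g(s(g(s(s(c)), s(c))), 0)   [R1 at 1.1.1]
2. g(s(g(s(s(c)), s(c))), 0)  →  g(s(s(c)), 0)   [R1 at 1.1]
3. g(s(s(c)), 0)  →  0   [R1 at ε]

0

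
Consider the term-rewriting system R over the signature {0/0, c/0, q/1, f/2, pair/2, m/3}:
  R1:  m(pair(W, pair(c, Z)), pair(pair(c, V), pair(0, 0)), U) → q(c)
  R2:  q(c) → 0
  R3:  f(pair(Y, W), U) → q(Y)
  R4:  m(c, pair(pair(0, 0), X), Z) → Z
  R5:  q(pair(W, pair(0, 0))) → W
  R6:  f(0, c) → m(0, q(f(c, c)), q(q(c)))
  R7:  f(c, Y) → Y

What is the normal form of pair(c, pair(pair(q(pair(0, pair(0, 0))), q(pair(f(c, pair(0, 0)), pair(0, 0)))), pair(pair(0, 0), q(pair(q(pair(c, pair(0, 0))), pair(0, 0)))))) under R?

1. pair(c, pair(pair(q(pair(0, pair(0, 0))), q(pair(f(c, pair(0, 0)), pair(0, 0)))), pair(pair(0, 0), q(pair(q(pair(c, pair(0, 0))), pair(0, 0))))))  →  pair(c, pair(pair(0, q(pair(f(c, pair(0, 0)), pair(0, 0)))), pair(pair(0, 0), q(pair(q(pair(c, pair(0, 0))), pair(0, 0))))))   [R5 at 2.1.1]
2. pair(c, pair(pair(0, q(pair(f(c, pair(0, 0)), pair(0, 0)))), pair(pair(0, 0), q(pair(q(pair(c, pair(0, 0))), pair(0, 0))))))  →  pair(c, pair(pair(0, f(c, pair(0, 0))), pair(pair(0, 0), q(pair(q(pair(c, pair(0, 0))), pair(0, 0))))))   [R5 at 2.1.2]
3. pair(c, pair(pair(0, f(c, pair(0, 0))), pair(pair(0, 0), q(pair(q(pair(c, pair(0, 0))), pair(0, 0))))))  →  pair(c, pair(pair(0, pair(0, 0)), pair(pair(0, 0), q(pair(q(pair(c, pair(0, 0))), pair(0, 0))))))   [R7 at 2.1.2]
4. pair(c, pair(pair(0, pair(0, 0)), pair(pair(0, 0), q(pair(q(pair(c, pair(0, 0))), pair(0, 0))))))  →  pair(c, pair(pair(0, pair(0, 0)), pair(pair(0, 0), q(pair(c, pair(0, 0))))))   [R5 at 2.2.2]
5. pair(c, pair(pair(0, pair(0, 0)), pair(pair(0, 0), q(pair(c, pair(0, 0))))))  →  pair(c, pair(pair(0, pair(0, 0)), pair(pair(0, 0), c)))   [R5 at 2.2.2]

pair(c, pair(pair(0, pair(0, 0)), pair(pair(0, 0), c)))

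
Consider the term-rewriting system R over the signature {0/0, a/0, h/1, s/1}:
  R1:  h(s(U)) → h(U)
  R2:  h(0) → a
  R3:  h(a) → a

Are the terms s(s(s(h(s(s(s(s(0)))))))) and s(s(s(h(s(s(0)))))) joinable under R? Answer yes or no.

yes — NF(t₁) = s(s(s(a))), NF(t₂) = s(s(s(a)))

Reduce t₁ = s(s(s(h(s(s(s(s(0)))))))):
1. s(s(s(h(s(s(s(s(0))))))))  →  s(s(s(h(s(s(s(0)))))))   [R1 at 1.1.1]
2. s(s(s(h(s(s(s(0)))))))  →  s(s(s(h(s(s(0))))))   [R1 at 1.1.1]
3. s(s(s(h(s(s(0))))))  →  s(s(s(h(s(0)))))   [R1 at 1.1.1]
4. s(s(s(h(s(0)))))  →  s(s(s(h(0))))   [R1 at 1.1.1]
5. s(s(s(h(0))))  →  s(s(s(a)))   [R2 at 1.1.1]

Reduce t₂ = s(s(s(h(s(s(0)))))):
1. s(s(s(h(s(s(0))))))  →  s(s(s(h(s(0)))))   [R1 at 1.1.1]
2. s(s(s(h(s(0)))))  →  s(s(s(h(0))))   [R1 at 1.1.1]
3. s(s(s(h(0))))  →  s(s(s(a)))   [R2 at 1.1.1]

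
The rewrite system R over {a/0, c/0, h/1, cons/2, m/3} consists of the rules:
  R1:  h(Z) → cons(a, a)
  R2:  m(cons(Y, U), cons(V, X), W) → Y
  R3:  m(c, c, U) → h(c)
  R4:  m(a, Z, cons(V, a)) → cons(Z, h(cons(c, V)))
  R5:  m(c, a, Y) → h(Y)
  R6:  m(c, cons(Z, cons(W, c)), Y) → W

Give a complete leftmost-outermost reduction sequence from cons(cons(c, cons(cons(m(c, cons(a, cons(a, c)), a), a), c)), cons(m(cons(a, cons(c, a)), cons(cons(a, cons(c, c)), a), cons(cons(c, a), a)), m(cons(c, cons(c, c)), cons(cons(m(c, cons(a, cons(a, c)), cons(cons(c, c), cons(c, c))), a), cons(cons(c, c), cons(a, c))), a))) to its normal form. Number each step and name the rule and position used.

cons(cons(c, cons(cons(a, a), c)), cons(a, c))

1. cons(cons(c, cons(cons(m(c, cons(a, cons(a, c)), a), a), c)), cons(m(cons(a, cons(c, a)), cons(cons(a, cons(c, c)), a), cons(cons(c, a), a)), m(cons(c, cons(c, c)), cons(cons(m(c, cons(a, cons(a, c)), cons(cons(c, c), cons(c, c))), a), cons(cons(c, c), cons(a, c))), a)))  →  cons(cons(c, cons(cons(a, a), c)), cons(m(cons(a, cons(c, a)), cons(cons(a, cons(c, c)), a), cons(cons(c, a), a)), m(cons(c, cons(c, c)), cons(cons(m(c, cons(a, cons(a, c)), cons(cons(c, c), cons(c, c))), a), cons(cons(c, c), cons(a, c))), a)))   [R6 at 1.2.1.1]
2. cons(cons(c, cons(cons(a, a), c)), cons(m(cons(a, cons(c, a)), cons(cons(a, cons(c, c)), a), cons(cons(c, a), a)), m(cons(c, cons(c, c)), cons(cons(m(c, cons(a, cons(a, c)), cons(cons(c, c), cons(c, c))), a), cons(cons(c, c), cons(a, c))), a)))  →  cons(cons(c, cons(cons(a, a), c)), cons(a, m(cons(c, cons(c, c)), cons(cons(m(c, cons(a, cons(a, c)), cons(cons(c, c), cons(c, c))), a), cons(cons(c, c), cons(a, c))), a)))   [R2 at 2.1]
3. cons(cons(c, cons(cons(a, a), c)), cons(a, m(cons(c, cons(c, c)), cons(cons(m(c, cons(a, cons(a, c)), cons(cons(c, c), cons(c, c))), a), cons(cons(c, c), cons(a, c))), a)))  →  cons(cons(c, cons(cons(a, a), c)), cons(a, c))   [R2 at 2.2]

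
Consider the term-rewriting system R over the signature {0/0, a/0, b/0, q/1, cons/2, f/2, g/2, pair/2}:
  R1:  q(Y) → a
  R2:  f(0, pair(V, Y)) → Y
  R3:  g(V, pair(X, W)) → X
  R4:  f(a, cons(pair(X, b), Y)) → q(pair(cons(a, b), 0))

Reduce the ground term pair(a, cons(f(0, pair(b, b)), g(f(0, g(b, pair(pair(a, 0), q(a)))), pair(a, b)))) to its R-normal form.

1. pair(a, cons(f(0, pair(b, b)), g(f(0, g(b, pair(pair(a, 0), q(a)))), pair(a, b))))  →  pair(a, cons(b, g(f(0, g(b, pair(pair(a, 0), q(a)))), pair(a, b))))   [R2 at 2.1]
2. pair(a, cons(b, g(f(0, g(b, pair(pair(a, 0), q(a)))), pair(a, b))))  →  pair(a, cons(b, a))   [R3 at 2.2]

pair(a, cons(b, a))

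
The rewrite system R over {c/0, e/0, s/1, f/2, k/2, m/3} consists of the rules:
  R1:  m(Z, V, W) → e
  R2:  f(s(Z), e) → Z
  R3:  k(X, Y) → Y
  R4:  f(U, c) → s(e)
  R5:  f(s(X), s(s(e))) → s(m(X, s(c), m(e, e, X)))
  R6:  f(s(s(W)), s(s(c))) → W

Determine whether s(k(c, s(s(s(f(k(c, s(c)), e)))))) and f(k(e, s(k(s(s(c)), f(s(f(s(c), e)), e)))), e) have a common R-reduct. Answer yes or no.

Reduce t₁ = s(k(c, s(s(s(f(k(c, s(c)), e)))))):
1. s(k(c, s(s(s(f(k(c, s(c)), e))))))  →  s(s(s(s(f(k(c, s(c)), e)))))   [R3 at 1]
2. s(s(s(s(f(k(c, s(c)), e)))))  →  s(s(s(s(f(s(c), e)))))   [R3 at 1.1.1.1.1]
3. s(s(s(s(f(s(c), e)))))  →  s(s(s(s(c))))   [R2 at 1.1.1.1]

Reduce t₂ = f(k(e, s(k(s(s(c)), f(s(f(s(c), e)), e)))), e):
1. f(k(e, s(k(s(s(c)), f(s(f(s(c), e)), e)))), e)  →  f(s(k(s(s(c)), f(s(f(s(c), e)), e))), e)   [R3 at 1]
2. f(s(k(s(s(c)), f(s(f(s(c), e)), e))), e)  →  k(s(s(c)), f(s(f(s(c), e)), e))   [R2 at ε]
3. k(s(s(c)), f(s(f(s(c), e)), e))  →  f(s(f(s(c), e)), e)   [R3 at ε]
4. f(s(f(s(c), e)), e)  →  f(s(c), e)   [R2 at ε]
5. f(s(c), e)  →  c   [R2 at ε]

no — NF(t₁) = s(s(s(s(c)))), NF(t₂) = c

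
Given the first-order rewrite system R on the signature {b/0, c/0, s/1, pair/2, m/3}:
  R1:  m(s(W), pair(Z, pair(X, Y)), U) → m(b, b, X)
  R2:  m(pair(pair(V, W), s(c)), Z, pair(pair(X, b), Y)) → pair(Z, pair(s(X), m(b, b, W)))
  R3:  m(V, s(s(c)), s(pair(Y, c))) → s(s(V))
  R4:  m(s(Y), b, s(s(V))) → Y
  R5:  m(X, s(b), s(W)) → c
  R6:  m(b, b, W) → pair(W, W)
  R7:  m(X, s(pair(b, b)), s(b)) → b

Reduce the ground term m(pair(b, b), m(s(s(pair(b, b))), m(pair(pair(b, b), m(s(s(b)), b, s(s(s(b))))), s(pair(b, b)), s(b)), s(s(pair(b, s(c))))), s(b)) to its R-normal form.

b

1. m(pair(b, b), m(s(s(pair(b, b))), m(pair(pair(b, b), m(s(s(b)), b, s(s(s(b))))), s(pair(b, b)), s(b)), s(s(pair(b, s(c))))), s(b))  →  m(pair(b, b), m(s(s(pair(b, b))), b, s(s(pair(b, s(c))))), s(b))   [R7 at 2.2]
2. m(pair(b, b), m(s(s(pair(b, b))), b, s(s(pair(b, s(c))))), s(b))  →  m(pair(b, b), s(pair(b, b)), s(b))   [R4 at 2]
3. m(pair(b, b), s(pair(b, b)), s(b))  →  b   [R7 at ε]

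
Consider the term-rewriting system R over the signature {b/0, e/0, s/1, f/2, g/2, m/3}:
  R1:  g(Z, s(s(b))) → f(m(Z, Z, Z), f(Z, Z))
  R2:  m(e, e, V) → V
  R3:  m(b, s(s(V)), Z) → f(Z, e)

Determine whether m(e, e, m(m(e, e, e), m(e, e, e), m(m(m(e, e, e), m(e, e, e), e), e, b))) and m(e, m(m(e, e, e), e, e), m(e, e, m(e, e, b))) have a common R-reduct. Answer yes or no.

yes — NF(t₁) = b, NF(t₂) = b

Reduce t₁ = m(e, e, m(m(e, e, e), m(e, e, e), m(m(m(e, e, e), m(e, e, e), e), e, b))):
1. m(e, e, m(m(e, e, e), m(e, e, e), m(m(m(e, e, e), m(e, e, e), e), e, b)))  →  m(m(e, e, e), m(e, e, e), m(m(m(e, e, e), m(e, e, e), e), e, b))   [R2 at ε]
2. m(m(e, e, e), m(e, e, e), m(m(m(e, e, e), m(e, e, e), e), e, b))  →  m(e, m(e, e, e), m(m(m(e, e, e), m(e, e, e), e), e, b))   [R2 at 1]
3. m(e, m(e, e, e), m(m(m(e, e, e), m(e, e, e), e), e, b))  →  m(e, e, m(m(m(e, e, e), m(e, e, e), e), e, b))   [R2 at 2]
4. m(e, e, m(m(m(e, e, e), m(e, e, e), e), e, b))  →  m(m(m(e, e, e), m(e, e, e), e), e, b)   [R2 at ε]
5. m(m(m(e, e, e), m(e, e, e), e), e, b)  →  m(m(e, m(e, e, e), e), e, b)   [R2 at 1.1]
6. m(m(e, m(e, e, e), e), e, b)  →  m(m(e, e, e), e, b)   [R2 at 1.2]
7. m(m(e, e, e), e, b)  →  m(e, e, b)   [R2 at 1]
8. m(e, e, b)  →  b   [R2 at ε]

Reduce t₂ = m(e, m(m(e, e, e), e, e), m(e, e, m(e, e, b))):
1. m(e, m(m(e, e, e), e, e), m(e, e, m(e, e, b)))  →  m(e, m(e, e, e), m(e, e, m(e, e, b)))   [R2 at 2.1]
2. m(e, m(e, e, e), m(e, e, m(e, e, b)))  →  m(e, e, m(e, e, m(e, e, b)))   [R2 at 2]
3. m(e, e, m(e, e, m(e, e, b)))  →  m(e, e, m(e, e, b))   [R2 at ε]
4. m(e, e, m(e, e, b))  →  m(e, e, b)   [R2 at ε]
5. m(e, e, b)  →  b   [R2 at ε]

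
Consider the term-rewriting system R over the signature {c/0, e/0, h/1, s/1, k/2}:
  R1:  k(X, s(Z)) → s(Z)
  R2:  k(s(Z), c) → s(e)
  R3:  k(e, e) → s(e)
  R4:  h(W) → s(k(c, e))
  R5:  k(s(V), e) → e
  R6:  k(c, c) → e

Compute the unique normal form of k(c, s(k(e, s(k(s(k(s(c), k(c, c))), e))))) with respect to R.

s(s(e))

1. k(c, s(k(e, s(k(s(k(s(c), k(c, c))), e)))))  →  s(k(e, s(k(s(k(s(c), k(c, c))), e))))   [R1 at ε]
2. s(k(e, s(k(s(k(s(c), k(c, c))), e))))  →  s(s(k(s(k(s(c), k(c, c))), e)))   [R1 at 1]
3. s(s(k(s(k(s(c), k(c, c))), e)))  →  s(s(e))   [R5 at 1.1]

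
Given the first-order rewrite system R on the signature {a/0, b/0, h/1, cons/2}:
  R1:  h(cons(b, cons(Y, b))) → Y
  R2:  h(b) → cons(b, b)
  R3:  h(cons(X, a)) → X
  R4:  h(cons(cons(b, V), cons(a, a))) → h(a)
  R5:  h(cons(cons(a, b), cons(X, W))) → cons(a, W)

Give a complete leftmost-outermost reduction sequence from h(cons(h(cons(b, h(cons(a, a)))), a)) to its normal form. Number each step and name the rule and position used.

b

1. h(cons(h(cons(b, h(cons(a, a)))), a))  →  h(cons(b, h(cons(a, a))))   [R3 at ε]
2. h(cons(b, h(cons(a, a))))  →  h(cons(b, a))   [R3 at 1.2]
3. h(cons(b, a))  →  b   [R3 at ε]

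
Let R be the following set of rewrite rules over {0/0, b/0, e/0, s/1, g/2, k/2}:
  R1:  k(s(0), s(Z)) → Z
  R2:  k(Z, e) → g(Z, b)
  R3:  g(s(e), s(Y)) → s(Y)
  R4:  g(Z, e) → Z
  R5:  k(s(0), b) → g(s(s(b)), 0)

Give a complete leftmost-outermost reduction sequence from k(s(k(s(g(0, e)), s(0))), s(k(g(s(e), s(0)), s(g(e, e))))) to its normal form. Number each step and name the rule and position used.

e

1. k(s(k(s(g(0, e)), s(0))), s(k(g(s(e), s(0)), s(g(e, e)))))  →  k(s(k(s(0), s(0))), s(k(g(s(e), s(0)), s(g(e, e)))))   [R4 at 1.1.1.1]
2. k(s(k(s(0), s(0))), s(k(g(s(e), s(0)), s(g(e, e)))))  →  k(s(0), s(k(g(s(e), s(0)), s(g(e, e)))))   [R1 at 1.1]
3. k(s(0), s(k(g(s(e), s(0)), s(g(e, e)))))  →  k(g(s(e), s(0)), s(g(e, e)))   [R1 at ε]
4. k(g(s(e), s(0)), s(g(e, e)))  →  k(s(0), s(g(e, e)))   [R3 at 1]
5. k(s(0), s(g(e, e)))  →  g(e, e)   [R1 at ε]
6. g(e, e)  →  e   [R4 at ε]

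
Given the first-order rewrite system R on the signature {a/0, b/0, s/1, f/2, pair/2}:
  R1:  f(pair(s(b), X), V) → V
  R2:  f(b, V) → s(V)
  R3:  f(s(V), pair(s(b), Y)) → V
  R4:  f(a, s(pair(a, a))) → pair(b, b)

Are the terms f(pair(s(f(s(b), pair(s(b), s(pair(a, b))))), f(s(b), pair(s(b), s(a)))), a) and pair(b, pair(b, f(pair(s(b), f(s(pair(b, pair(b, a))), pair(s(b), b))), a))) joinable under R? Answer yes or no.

no — NF(t₁) = a, NF(t₂) = pair(b, pair(b, a))

Reduce t₁ = f(pair(s(f(s(b), pair(s(b), s(pair(a, b))))), f(s(b), pair(s(b), s(a)))), a):
1. f(pair(s(f(s(b), pair(s(b), s(pair(a, b))))), f(s(b), pair(s(b), s(a)))), a)  →  f(pair(s(b), f(s(b), pair(s(b), s(a)))), a)   [R3 at 1.1.1]
2. f(pair(s(b), f(s(b), pair(s(b), s(a)))), a)  →  a   [R1 at ε]

Reduce t₂ = pair(b, pair(b, f(pair(s(b), f(s(pair(b, pair(b, a))), pair(s(b), b))), a))):
1. pair(b, pair(b, f(pair(s(b), f(s(pair(b, pair(b, a))), pair(s(b), b))), a)))  →  pair(b, pair(b, a))   [R1 at 2.2]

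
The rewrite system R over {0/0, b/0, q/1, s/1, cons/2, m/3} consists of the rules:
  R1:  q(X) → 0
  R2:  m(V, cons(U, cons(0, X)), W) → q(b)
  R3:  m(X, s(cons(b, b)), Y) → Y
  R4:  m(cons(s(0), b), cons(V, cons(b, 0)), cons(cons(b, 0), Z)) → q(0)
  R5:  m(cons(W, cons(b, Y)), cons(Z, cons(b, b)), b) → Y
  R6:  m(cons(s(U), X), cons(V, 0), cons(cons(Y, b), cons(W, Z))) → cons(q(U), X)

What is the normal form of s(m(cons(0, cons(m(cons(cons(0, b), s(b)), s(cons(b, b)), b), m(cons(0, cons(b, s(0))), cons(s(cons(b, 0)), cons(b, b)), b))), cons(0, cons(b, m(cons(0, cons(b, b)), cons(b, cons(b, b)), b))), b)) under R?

1. s(m(cons(0, cons(m(cons(cons(0, b), s(b)), s(cons(b, b)), b), m(cons(0, cons(b, s(0))), cons(s(cons(b, 0)), cons(b, b)), b))), cons(0, cons(b, m(cons(0, cons(b, b)), cons(b, cons(b, b)), b))), b))  →  s(m(cons(0, cons(b, m(cons(0, cons(b, s(0))), cons(s(cons(b, 0)), cons(b, b)), b))), cons(0, cons(b, m(cons(0, cons(b, b)), cons(b, cons(b, b)), b))), b))   [R3 at 1.1.2.1]
2. s(m(cons(0, cons(b, m(cons(0, cons(b, s(0))), cons(s(cons(b, 0)), cons(b, b)), b))), cons(0, cons(b, m(cons(0, cons(b, b)), cons(b, cons(b, b)), b))), b))  →  s(m(cons(0, cons(b, s(0))), cons(0, cons(b, m(cons(0, cons(b, b)), cons(b, cons(b, b)), b))), b))   [R5 at 1.1.2.2]
3. s(m(cons(0, cons(b, s(0))), cons(0, cons(b, m(cons(0, cons(b, b)), cons(b, cons(b, b)), b))), b))  →  s(m(cons(0, cons(b, s(0))), cons(0, cons(b, b)), b))   [R5 at 1.2.2.2]
4. s(m(cons(0, cons(b, s(0))), cons(0, cons(b, b)), b))  →  s(s(0))   [R5 at 1]

s(s(0))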